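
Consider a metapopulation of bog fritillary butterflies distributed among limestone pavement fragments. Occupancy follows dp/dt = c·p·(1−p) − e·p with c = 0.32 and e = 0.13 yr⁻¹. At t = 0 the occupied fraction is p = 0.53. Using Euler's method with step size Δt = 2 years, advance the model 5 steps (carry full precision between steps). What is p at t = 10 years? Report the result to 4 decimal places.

Update rule: p ← p + [c·p·(1−p) − e·p]·Δt with Δt = 2.
step 1: Δp = +0.02162, p = 0.55162
step 2: Δp = +0.01487, p = 0.56650
step 3: Δp = +0.00988, p = 0.57638
step 4: Δp = +0.00641, p = 0.58279
step 5: Δp = +0.00409, p = 0.58688

0.5869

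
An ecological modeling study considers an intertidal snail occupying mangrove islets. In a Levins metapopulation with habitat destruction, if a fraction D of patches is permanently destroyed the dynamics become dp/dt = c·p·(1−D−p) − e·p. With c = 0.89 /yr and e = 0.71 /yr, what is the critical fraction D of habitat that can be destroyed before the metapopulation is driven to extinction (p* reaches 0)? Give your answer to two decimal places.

The nontrivial equilibrium is p* = (1−D) − e/c; extinction occurs when this hits zero.
So D_crit = 1 − e/c = 1 − 0.71/0.89 = 1 − 0.7978 = 0.2022.
Note this equals the original equilibrium occupancy — the Levins extinction-debt result.

0.20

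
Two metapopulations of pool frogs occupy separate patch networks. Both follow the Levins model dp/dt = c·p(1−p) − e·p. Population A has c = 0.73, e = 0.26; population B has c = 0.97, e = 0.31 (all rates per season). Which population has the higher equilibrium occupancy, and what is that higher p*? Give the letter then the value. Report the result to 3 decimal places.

B, 0.680

A: p*_A = 1 − 0.26/0.73 = 0.6438.
B: p*_B = 1 − 0.31/0.97 = 0.6804.
B is higher at 0.6804.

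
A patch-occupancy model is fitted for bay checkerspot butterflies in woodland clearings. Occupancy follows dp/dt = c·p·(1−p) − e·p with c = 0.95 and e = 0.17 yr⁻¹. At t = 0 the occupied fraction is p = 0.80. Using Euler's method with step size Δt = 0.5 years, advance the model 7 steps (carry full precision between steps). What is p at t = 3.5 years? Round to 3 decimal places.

Update rule: p ← p + [c·p·(1−p) − e·p]·Δt with Δt = 0.5.
step 1: Δp = +0.00800, p = 0.80800
step 2: Δp = +0.00501, p = 0.81301
step 3: Δp = +0.00311, p = 0.81612
step 4: Δp = +0.00191, p = 0.81803
step 5: Δp = +0.00117, p = 0.81920
step 6: Δp = +0.00072, p = 0.81992
step 7: Δp = +0.00044, p = 0.82036

0.820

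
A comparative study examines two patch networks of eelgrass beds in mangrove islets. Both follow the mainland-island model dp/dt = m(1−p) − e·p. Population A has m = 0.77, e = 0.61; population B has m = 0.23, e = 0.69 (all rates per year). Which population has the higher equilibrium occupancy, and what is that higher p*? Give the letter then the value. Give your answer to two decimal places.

A, 0.56

A: p*_A = m/(m+e) = 0.77/1.3800 = 0.5580.
B: p*_B = 0.23/0.9200 = 0.2500.
A is higher at 0.5580.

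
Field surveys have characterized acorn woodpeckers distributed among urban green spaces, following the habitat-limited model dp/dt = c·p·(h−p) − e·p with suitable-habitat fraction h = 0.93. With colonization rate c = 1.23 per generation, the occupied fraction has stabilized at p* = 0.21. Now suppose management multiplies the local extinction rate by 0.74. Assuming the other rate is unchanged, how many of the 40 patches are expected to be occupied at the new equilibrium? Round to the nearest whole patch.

Balance c(h−p*) = e gives e = 1.23×(0.93 − 0.21000) = 0.88560.
New p* = 0.93 − e/c = 0.93 − 0.65534/1.23000 = 0.39720.
Expected occupied = 40 × 0.39720 = 15.89 ≈ 16.

16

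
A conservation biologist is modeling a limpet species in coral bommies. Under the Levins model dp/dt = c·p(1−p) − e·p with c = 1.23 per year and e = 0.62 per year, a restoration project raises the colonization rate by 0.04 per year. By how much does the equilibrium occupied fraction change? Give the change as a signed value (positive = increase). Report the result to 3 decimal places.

Before: p* = 1 − 0.62/1.23 = 0.4959.
After the change, c = 1.27, e = 0.62, so p* = 1 − 0.62/1.27 = 0.5118.
Δp* = 0.5118 − 0.4959 = +0.0159.

0.016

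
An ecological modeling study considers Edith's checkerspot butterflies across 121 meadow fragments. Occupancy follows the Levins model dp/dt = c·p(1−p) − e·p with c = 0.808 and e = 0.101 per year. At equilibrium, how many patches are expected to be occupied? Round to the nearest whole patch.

106

p* = 1 − e/c = 1 − 0.101/0.808 = 0.8750.
Expected occupied patches = N × p* = 121 × 0.8750 = 105.88 ≈ 106.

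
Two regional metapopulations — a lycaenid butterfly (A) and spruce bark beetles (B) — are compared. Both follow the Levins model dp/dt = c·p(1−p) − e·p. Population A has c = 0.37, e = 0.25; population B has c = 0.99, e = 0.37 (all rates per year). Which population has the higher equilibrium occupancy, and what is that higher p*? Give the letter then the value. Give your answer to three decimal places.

A: p*_A = 1 − 0.25/0.37 = 0.3243.
B: p*_B = 1 − 0.37/0.99 = 0.6263.
B is higher at 0.6263.

B, 0.626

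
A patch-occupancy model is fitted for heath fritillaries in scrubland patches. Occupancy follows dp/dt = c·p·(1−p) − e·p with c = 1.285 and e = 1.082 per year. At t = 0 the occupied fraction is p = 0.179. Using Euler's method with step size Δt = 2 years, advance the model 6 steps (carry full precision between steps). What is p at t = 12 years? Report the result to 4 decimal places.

Update rule: p ← p + [c·p·(1−p) − e·p]·Δt with Δt = 2.
p: 0.17900 → 0.16933  (Δp = -0.00967)
p: 0.16933 → 0.16439  (Δp = -0.00494)
p: 0.16439 → 0.16168  (Δp = -0.00271)
p: 0.16168 → 0.16014  (Δp = -0.00154)
p: 0.16014 → 0.15925  (Δp = -0.00089)
p: 0.15925 → 0.15873  (Δp = -0.00052)

0.1587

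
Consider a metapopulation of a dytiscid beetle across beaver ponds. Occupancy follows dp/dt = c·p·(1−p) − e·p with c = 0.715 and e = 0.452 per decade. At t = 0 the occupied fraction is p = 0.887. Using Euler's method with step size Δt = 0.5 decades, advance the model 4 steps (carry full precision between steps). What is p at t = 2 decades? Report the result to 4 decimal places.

Update rule: p ← p + [c·p·(1−p) − e·p]·Δt with Δt = 0.5.
step 1: Δp = -0.16463, p = 0.72237
step 2: Δp = -0.09156, p = 0.63081
step 3: Δp = -0.05931, p = 0.57151
step 4: Δp = -0.04161, p = 0.52989

0.5299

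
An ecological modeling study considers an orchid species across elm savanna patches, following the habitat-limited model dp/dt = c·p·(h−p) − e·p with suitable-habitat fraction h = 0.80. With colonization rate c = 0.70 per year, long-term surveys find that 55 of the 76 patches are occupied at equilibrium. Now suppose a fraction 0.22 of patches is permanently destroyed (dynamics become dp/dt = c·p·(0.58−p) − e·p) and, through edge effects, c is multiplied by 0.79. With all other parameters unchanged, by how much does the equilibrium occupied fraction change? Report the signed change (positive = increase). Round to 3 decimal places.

-0.240

Observed p* = 55/76 = 0.72368.
Balance c(h−p*) = e gives e = 0.70×(0.8 − 0.72368) = 0.05342.
New p* = 0.58 − e/c = 0.58 − 0.05342/0.55300 = 0.48340.
Δp* = 0.48340 − 0.72368 = -0.24028.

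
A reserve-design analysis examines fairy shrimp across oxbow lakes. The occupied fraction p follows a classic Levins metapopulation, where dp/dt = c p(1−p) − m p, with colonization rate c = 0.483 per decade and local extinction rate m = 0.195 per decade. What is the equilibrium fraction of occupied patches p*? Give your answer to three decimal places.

Setting dp/dt = 0 and dividing through by p* gives c·(1−p*) = m.
So p* = 1 − m/c = 1 − 0.195/0.483 = 1 − 0.4037 = 0.5963.

0.596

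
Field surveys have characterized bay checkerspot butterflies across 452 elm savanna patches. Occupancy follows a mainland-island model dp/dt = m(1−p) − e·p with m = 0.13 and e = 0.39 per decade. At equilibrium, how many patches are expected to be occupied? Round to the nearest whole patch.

p* = m/(m+e) = 0.13/0.5200 = 0.2500.
Expected occupied patches = N × p* = 452 × 0.2500 = 113.00 ≈ 113.

113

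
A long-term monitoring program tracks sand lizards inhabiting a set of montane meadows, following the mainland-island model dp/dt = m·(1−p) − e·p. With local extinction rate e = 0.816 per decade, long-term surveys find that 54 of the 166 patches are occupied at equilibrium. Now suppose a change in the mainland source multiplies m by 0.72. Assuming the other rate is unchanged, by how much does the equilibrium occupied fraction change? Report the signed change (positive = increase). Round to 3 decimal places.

Observed p* = 54/166 = 0.32530.
Balance m(1−p*) = e·p* gives m = e·p*/(1−p*) = 0.816×0.32530/0.67470 = 0.39343.
New p* = m/(m+e) = 0.28327/(0.28327+0.81600) = 0.25769.
Δp* = 0.25769 − 0.32530 = -0.06761.

-0.068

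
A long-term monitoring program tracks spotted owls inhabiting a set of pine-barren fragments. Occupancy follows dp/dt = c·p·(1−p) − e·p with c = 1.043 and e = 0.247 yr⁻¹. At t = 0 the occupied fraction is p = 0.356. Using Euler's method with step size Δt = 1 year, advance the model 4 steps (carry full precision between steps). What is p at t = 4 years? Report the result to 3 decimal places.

0.753

Update rule: p ← p + [c·p·(1−p) − e·p]·Δt with Δt = 1.
  1  |  dp/dt·Δt = +0.151190  |  p_1 = 0.507190
  2  |  dp/dt·Δt = +0.135420  |  p_2 = 0.642610
  3  |  dp/dt·Δt = +0.080813  |  p_3 = 0.723423
  4  |  dp/dt·Δt = +0.030000  |  p_4 = 0.753423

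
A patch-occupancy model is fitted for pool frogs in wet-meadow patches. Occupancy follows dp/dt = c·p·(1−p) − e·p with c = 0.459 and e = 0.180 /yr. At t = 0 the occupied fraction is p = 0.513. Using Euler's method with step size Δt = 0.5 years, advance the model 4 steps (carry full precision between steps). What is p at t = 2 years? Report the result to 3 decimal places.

0.551

Update rule: p ← p + [c·p·(1−p) − e·p]·Δt with Δt = 0.5.
p: 0.51300 → 0.52417  (Δp = +0.01117)
p: 0.52417 → 0.53423  (Δp = +0.01007)
p: 0.53423 → 0.54326  (Δp = +0.00903)
p: 0.54326 → 0.55131  (Δp = +0.00805)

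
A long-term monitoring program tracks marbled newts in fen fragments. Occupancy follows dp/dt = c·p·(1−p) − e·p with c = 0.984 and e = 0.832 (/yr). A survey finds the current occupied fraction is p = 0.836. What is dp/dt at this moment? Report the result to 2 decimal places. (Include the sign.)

-0.56

Colonization term: c·p·(1−p) = 0.984×0.836×0.1640 = 0.13491.
Extinction term: e·p = 0.69555.
dp/dt = 0.13491 − 0.69555 = -0.56064.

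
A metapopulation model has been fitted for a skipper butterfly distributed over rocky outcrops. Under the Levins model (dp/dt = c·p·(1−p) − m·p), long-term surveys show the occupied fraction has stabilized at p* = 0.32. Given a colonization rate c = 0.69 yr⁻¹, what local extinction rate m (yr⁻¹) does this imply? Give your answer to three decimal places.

At equilibrium c(1−p*) = m.
m = 0.69 × (1 − 0.32) = 0.69 × 0.6800 = 0.4692.

0.469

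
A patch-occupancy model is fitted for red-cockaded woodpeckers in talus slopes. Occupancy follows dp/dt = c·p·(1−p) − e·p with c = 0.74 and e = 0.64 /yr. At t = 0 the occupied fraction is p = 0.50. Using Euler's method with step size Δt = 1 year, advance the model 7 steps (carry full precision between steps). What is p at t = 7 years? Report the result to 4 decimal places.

Update rule: p ← p + [c·p·(1−p) − e·p]·Δt with Δt = 1.
  1  |  dp/dt·Δt = -0.135000  |  p_1 = 0.365000
  2  |  dp/dt·Δt = -0.062086  |  p_2 = 0.302914
  3  |  dp/dt·Δt = -0.037609  |  p_3 = 0.265305
  4  |  dp/dt·Δt = -0.025556  |  p_4 = 0.239749
  5  |  dp/dt·Δt = -0.018560  |  p_5 = 0.221189
  6  |  dp/dt·Δt = -0.014085  |  p_6 = 0.207104
  7  |  dp/dt·Δt = -0.011030  |  p_7 = 0.196074

0.1961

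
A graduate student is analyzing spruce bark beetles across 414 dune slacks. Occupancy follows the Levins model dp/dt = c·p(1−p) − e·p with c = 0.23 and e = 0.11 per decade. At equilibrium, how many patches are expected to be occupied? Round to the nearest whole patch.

p* = 1 − e/c = 1 − 0.11/0.23 = 0.5217.
Expected occupied patches = N × p* = 414 × 0.5217 = 216.00 ≈ 216.

216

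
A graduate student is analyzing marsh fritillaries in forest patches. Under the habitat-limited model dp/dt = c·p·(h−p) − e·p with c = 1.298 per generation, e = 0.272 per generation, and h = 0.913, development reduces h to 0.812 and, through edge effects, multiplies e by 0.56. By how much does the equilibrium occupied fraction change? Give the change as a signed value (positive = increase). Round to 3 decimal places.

Before: p* = h − e/c = 0.913 − 0.272/1.298 = 0.913 − 0.2096 = 0.7034.
After: c = 1.298, e = 0.15232, h = 0.812; p* = 0.812 − 0.15232/1.298 = 0.6947.
Δp* = 0.6947 − 0.7034 = -0.0088.

-0.009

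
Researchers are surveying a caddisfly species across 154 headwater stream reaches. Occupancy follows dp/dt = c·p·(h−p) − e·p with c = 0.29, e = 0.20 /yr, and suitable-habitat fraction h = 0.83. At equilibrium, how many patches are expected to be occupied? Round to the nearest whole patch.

22

p* = h − e/c = 0.83 − 0.6897 = 0.1403.
Expected occupied patches = N × p* = 154 × 0.1403 = 21.61 ≈ 22.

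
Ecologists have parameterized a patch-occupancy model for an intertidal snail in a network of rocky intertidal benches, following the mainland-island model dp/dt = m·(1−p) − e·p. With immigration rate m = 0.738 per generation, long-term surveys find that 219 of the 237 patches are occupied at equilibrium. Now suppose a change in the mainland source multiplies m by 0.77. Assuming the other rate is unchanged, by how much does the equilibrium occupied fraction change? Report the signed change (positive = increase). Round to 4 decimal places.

Observed p* = 219/237 = 0.92405.
Balance m(1−p*) = e·p* gives e = m(1−p*)/p* = 0.738×0.07595/0.92405 = 0.06066.
New p* = m/(m+e) = 0.56826/(0.56826+0.06066) = 0.90355.
Δp* = 0.90355 − 0.92405 = -0.02050.

-0.0205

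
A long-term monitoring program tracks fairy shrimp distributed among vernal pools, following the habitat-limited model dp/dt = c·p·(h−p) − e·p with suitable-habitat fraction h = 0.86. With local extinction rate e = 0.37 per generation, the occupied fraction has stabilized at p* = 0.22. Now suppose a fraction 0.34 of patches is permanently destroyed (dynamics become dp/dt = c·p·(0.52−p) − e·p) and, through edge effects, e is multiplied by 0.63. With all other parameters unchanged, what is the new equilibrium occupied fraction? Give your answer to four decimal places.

Balance c(h−p*) = e gives c = e/(0.86 − 0.22000) = 0.37/0.64000 = 0.57812.
New p* = 0.52 − e/c = 0.52 − 0.23310/0.57812 = 0.11680.

0.1168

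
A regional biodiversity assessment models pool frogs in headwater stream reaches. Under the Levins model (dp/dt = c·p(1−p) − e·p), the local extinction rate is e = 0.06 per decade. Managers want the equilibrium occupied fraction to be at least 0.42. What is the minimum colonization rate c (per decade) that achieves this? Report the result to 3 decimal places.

0.103

p* = 1 − e/c ≥ 0.42 requires e/c ≤ 0.5800, i.e. c ≥ e/0.5800.
c_min = 0.06/0.5800 = 0.1034.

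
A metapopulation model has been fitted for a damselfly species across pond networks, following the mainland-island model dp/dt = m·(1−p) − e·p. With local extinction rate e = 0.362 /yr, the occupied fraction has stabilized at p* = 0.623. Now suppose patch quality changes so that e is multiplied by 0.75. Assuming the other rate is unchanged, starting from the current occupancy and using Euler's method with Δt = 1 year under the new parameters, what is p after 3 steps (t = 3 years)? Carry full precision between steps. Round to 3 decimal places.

0.688

Balance m(1−p*) = e·p* gives m = e·p*/(1−p*) = 0.362×0.62300/0.37700 = 0.59821.
Starting from p₀ = 0.62300; update p ← p + (dp/dt)·Δt with the new parameters.
step 1: Δp = +0.05638, p = 0.67938
step 2: Δp = +0.00735, p = 0.68673
step 3: Δp = +0.00096, p = 0.68768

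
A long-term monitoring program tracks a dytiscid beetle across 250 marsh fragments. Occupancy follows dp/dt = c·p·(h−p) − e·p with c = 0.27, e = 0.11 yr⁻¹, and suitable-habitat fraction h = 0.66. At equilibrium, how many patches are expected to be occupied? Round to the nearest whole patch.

63

p* = h − e/c = 0.66 − 0.4074 = 0.2526.
Expected occupied patches = N × p* = 250 × 0.2526 = 63.15 ≈ 63.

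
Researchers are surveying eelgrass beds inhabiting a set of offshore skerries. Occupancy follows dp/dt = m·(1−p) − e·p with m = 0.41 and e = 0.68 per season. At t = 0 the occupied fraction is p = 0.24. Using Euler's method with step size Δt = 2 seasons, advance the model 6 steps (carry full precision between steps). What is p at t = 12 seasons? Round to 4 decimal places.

Update rule: p ← p + [m·(1−p) − e·p]·Δt with Δt = 2.
  1  |  dp/dt·Δt = +0.296800  |  p_1 = 0.536800
  2  |  dp/dt·Δt = -0.350224  |  p_2 = 0.186576
  3  |  dp/dt·Δt = +0.413264  |  p_3 = 0.599840
  4  |  dp/dt·Δt = -0.487652  |  p_4 = 0.112188
  5  |  dp/dt·Δt = +0.575429  |  p_5 = 0.687618
  6  |  dp/dt·Δt = -0.679007  |  p_6 = 0.008611

0.0086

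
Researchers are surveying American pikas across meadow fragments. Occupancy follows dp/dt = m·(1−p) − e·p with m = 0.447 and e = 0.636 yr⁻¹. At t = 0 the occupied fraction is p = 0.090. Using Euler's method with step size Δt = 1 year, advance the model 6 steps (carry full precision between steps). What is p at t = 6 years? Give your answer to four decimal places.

Update rule: p ← p + [m·(1−p) − e·p]·Δt with Δt = 1.
t = 1: p = 0.09000 + (+0.34953) = 0.43953
t = 2: p = 0.43953 + (-0.02901) = 0.41052
t = 3: p = 0.41052 + (+0.00241) = 0.41293
t = 4: p = 0.41293 + (-0.00020) = 0.41273
t = 5: p = 0.41273 + (+0.00002) = 0.41274
t = 6: p = 0.41274 + (-0.00000) = 0.41274

0.4127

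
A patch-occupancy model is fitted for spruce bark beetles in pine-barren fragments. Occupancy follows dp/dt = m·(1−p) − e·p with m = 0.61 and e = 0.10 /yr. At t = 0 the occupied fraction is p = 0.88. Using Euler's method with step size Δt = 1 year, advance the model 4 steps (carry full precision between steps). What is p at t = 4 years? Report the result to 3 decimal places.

Update rule: p ← p + [m·(1−p) − e·p]·Δt with Δt = 1.
p: 0.88000 → 0.86520  (Δp = -0.01480)
p: 0.86520 → 0.86091  (Δp = -0.00429)
p: 0.86091 → 0.85966  (Δp = -0.00124)
p: 0.85966 → 0.85930  (Δp = -0.00036)

0.859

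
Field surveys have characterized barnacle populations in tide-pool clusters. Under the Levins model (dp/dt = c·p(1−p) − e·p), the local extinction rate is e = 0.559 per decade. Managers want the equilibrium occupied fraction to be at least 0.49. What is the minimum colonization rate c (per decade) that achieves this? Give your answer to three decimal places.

p* = 1 − e/c ≥ 0.49 requires e/c ≤ 0.5100, i.e. c ≥ e/0.5100.
c_min = 0.559/0.5100 = 1.0961.

1.096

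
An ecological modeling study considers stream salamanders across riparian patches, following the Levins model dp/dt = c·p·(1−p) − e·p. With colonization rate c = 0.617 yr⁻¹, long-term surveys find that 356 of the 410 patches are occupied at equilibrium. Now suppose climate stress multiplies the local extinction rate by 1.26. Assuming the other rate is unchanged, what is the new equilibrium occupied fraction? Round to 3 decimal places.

0.834

Observed p* = 356/410 = 0.86829.
Balance c(1−p*) = e gives e = 0.617×(1 − 0.86829) = 0.08127.
New p* = 1 − e/c = 1 − 0.10240/0.61700 = 0.83404.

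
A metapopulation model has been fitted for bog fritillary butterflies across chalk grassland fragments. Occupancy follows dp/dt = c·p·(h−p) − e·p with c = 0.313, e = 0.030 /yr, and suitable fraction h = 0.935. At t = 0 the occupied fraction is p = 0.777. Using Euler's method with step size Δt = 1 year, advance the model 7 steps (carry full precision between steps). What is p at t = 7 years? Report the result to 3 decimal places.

0.831

Update rule: p ← p + [c·p·(h−p) − e·p]·Δt with Δt = 1.
t = 1: p = 0.77700 + (+0.01512) = 0.79212
t = 2: p = 0.79212 + (+0.01166) = 0.80378
t = 3: p = 0.80378 + (+0.00890) = 0.81268
t = 4: p = 0.81268 + (+0.00673) = 0.81941
t = 5: p = 0.81941 + (+0.00506) = 0.82448
t = 6: p = 0.82448 + (+0.00379) = 0.82826
t = 7: p = 0.82826 + (+0.00282) = 0.83109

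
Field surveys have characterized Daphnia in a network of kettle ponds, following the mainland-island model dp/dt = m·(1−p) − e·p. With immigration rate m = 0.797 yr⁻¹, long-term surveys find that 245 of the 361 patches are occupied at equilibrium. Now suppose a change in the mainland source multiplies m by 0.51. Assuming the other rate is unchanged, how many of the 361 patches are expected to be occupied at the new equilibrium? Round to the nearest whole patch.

187

Observed p* = 245/361 = 0.67867.
Balance m(1−p*) = e·p* gives e = m(1−p*)/p* = 0.797×0.32133/0.67867 = 0.37736.
New p* = m/(m+e) = 0.40647/(0.40647+0.37736) = 0.51857.
Expected occupied = 361 × 0.51857 = 187.20 ≈ 187.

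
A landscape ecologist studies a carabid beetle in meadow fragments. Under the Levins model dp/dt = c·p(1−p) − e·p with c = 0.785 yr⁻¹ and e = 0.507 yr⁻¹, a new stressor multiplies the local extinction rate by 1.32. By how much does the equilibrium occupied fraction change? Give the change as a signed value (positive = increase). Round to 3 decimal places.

-0.207

Before: p* = 1 − 0.507/0.785 = 0.3541.
After the change, c = 0.785, e = 0.66924, so p* = 1 − 0.66924/0.785 = 0.1475.
Δp* = 0.1475 − 0.3541 = -0.2067.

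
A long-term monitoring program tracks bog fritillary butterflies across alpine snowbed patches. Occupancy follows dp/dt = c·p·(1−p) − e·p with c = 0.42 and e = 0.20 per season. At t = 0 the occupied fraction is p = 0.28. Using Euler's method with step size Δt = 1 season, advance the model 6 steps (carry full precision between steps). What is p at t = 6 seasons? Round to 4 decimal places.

Update rule: p ← p + [c·p·(1−p) − e·p]·Δt with Δt = 1.
p: 0.28000 → 0.30867  (Δp = +0.02867)
p: 0.30867 → 0.33656  (Δp = +0.02789)
p: 0.33656 → 0.36303  (Δp = +0.02647)
p: 0.36303 → 0.38755  (Δp = +0.02451)
p: 0.38755 → 0.40973  (Δp = +0.02218)
p: 0.40973 → 0.42936  (Δp = +0.01963)

0.4294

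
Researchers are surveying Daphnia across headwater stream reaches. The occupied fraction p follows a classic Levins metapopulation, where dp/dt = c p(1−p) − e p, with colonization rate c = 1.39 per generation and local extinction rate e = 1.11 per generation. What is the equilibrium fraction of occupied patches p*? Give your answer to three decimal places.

0.201

Setting dp/dt = 0 and dividing through by p* gives c·(1−p*) = e.
So p* = 1 − e/c = 1 − 1.11/1.39 = 1 − 0.7986 = 0.2014.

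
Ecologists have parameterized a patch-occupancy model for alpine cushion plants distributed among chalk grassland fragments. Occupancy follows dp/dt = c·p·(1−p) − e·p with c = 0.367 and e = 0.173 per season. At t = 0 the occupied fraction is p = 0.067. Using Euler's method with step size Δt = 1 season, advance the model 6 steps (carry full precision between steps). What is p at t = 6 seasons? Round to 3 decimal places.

Update rule: p ← p + [c·p·(1−p) − e·p]·Δt with Δt = 1.
t = 1: p = 0.06700 + (+0.01135) = 0.07835
t = 2: p = 0.07835 + (+0.01295) = 0.09130
t = 3: p = 0.09130 + (+0.01465) = 0.10595
t = 4: p = 0.10595 + (+0.01643) = 0.12238
t = 5: p = 0.12238 + (+0.01825) = 0.14063
t = 6: p = 0.14063 + (+0.02002) = 0.16065

0.161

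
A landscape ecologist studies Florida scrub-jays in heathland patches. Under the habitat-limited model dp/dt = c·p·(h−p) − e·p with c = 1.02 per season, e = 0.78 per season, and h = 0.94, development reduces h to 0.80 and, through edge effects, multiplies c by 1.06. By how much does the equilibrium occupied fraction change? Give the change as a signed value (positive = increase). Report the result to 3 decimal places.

Before: p* = h − e/c = 0.94 − 0.78/1.02 = 0.94 − 0.7647 = 0.1753.
After: c = 1.0812, e = 0.78, h = 0.80; p* = 0.80 − 0.78/1.0812 = 0.0786.
Δp* = 0.0786 − 0.1753 = -0.0967.

-0.097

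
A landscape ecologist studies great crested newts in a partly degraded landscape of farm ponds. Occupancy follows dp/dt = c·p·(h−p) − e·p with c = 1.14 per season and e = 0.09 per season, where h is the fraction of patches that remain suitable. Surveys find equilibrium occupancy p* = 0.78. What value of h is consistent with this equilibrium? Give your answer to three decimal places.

At equilibrium c(h−p*) = e, so h = p* + e/c.
h = 0.78 + 0.09/1.14 = 0.78 + 0.0789 = 0.8589.

0.859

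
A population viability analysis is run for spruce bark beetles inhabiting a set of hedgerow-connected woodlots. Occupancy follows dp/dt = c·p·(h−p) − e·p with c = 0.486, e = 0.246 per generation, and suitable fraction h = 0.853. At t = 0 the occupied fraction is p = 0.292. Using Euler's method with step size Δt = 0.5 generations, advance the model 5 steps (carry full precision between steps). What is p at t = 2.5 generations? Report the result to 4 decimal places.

Update rule: p ← p + [c·p·(h−p) − e·p]·Δt with Δt = 0.5.
step 1: Δp = +0.00389, p = 0.29589
step 2: Δp = +0.00366, p = 0.29955
step 3: Δp = +0.00344, p = 0.30299
step 4: Δp = +0.00323, p = 0.30622
step 5: Δp = +0.00302, p = 0.30924

0.3092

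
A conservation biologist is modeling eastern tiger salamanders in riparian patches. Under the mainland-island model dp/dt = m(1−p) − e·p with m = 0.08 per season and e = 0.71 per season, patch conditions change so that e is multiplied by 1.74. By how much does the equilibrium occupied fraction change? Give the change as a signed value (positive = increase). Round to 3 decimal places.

-0.040

Before: p* = 0.08/(0.08+0.71) = 0.1013.
After: m = 0.08, e = 1.2354; p* = 0.08/1.3154 = 0.0608.
Δp* = 0.0608 − 0.1013 = -0.0404.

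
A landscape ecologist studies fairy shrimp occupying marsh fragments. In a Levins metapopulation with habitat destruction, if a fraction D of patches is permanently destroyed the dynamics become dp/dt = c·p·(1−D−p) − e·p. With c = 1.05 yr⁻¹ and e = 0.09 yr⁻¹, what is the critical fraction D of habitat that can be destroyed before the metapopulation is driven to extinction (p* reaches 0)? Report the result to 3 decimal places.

0.914

The nontrivial equilibrium is p* = (1−D) − e/c; extinction occurs when this hits zero.
So D_crit = 1 − e/c = 1 − 0.09/1.05 = 1 − 0.0857 = 0.9143.
Note this equals the original equilibrium occupancy — the Levins extinction-debt result.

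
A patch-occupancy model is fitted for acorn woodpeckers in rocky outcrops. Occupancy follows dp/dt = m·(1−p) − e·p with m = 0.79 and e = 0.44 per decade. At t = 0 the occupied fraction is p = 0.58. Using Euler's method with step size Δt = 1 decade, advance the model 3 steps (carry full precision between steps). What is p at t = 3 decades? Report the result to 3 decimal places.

Update rule: p ← p + [m·(1−p) − e·p]·Δt with Δt = 1.
p: 0.58000 → 0.65660  (Δp = +0.07660)
p: 0.65660 → 0.63898  (Δp = -0.01762)
p: 0.63898 → 0.64303  (Δp = +0.00405)

0.643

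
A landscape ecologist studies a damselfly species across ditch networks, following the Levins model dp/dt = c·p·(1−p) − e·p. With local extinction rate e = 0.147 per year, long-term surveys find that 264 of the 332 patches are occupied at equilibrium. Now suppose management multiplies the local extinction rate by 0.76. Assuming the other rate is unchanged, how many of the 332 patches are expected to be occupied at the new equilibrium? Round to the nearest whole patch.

280

Observed p* = 264/332 = 0.79518.
Balance c(1−p*) = e gives c = e/(1 − 0.79518) = 0.147/0.20482 = 0.71770.
New p* = 1 − e/c = 1 − 0.11172/0.71770 = 0.84434.
Expected occupied = 332 × 0.84434 = 280.32 ≈ 280.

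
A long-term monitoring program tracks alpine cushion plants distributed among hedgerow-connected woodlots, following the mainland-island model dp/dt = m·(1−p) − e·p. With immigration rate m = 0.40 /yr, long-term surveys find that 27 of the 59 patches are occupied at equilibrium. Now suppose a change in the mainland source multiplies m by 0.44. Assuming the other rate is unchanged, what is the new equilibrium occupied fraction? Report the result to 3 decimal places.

Observed p* = 27/59 = 0.45763.
Balance m(1−p*) = e·p* gives e = m(1−p*)/p* = 0.40×0.54237/0.45763 = 0.47407.
New p* = m/(m+e) = 0.17600/(0.17600+0.47407) = 0.27074.

0.271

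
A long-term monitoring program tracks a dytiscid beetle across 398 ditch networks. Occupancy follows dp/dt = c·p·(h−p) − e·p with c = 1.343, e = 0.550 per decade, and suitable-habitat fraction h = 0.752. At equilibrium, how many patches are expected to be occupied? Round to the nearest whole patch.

136

p* = h − e/c = 0.752 − 0.4095 = 0.3425.
Expected occupied patches = N × p* = 398 × 0.3425 = 136.30 ≈ 136.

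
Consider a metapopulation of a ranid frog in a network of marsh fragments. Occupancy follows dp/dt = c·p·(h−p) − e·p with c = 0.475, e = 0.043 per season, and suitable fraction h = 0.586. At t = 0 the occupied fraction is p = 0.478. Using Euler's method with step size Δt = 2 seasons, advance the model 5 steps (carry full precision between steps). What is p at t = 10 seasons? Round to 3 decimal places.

0.495

Update rule: p ← p + [c·p·(h−p) − e·p]·Δt with Δt = 2.
t = 2: p = 0.47800 + (+0.00793) = 0.48593
t = 4: p = 0.48593 + (+0.00440) = 0.49034
t = 6: p = 0.49034 + (+0.00239) = 0.49273
t = 8: p = 0.49273 + (+0.00128) = 0.49401
t = 10: p = 0.49401 + (+0.00068) = 0.49470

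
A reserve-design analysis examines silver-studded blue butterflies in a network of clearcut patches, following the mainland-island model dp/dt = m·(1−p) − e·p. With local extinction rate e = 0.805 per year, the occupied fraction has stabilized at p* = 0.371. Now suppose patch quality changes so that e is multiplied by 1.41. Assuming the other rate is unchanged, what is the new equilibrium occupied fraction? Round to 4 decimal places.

0.2949

Balance m(1−p*) = e·p* gives m = e·p*/(1−p*) = 0.805×0.37100/0.62900 = 0.47481.
New p* = m/(m+e) = 0.47481/(0.47481+1.13505) = 0.29494.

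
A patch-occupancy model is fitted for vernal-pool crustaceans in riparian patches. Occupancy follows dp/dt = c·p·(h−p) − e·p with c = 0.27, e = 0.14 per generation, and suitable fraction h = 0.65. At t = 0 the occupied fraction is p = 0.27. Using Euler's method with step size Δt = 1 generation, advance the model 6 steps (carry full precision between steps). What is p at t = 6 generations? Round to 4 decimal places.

0.2229

Update rule: p ← p + [c·p·(h−p) − e·p]·Δt with Δt = 1.
t = 1: p = 0.27000 + (-0.01010) = 0.25990
t = 2: p = 0.25990 + (-0.00901) = 0.25089
t = 3: p = 0.25089 + (-0.00809) = 0.24280
t = 4: p = 0.24280 + (-0.00730) = 0.23550
t = 5: p = 0.23550 + (-0.00661) = 0.22889
t = 6: p = 0.22889 + (-0.00602) = 0.22287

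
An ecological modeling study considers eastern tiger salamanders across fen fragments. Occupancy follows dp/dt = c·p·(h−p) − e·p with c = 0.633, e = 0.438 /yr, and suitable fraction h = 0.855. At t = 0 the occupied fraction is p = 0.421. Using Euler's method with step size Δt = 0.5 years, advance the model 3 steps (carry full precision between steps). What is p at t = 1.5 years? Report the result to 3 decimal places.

0.337

Update rule: p ← p + [c·p·(h−p) − e·p]·Δt with Δt = 0.5.
  1  |  dp/dt·Δt = -0.034370  |  p_1 = 0.386630
  2  |  dp/dt·Δt = -0.027358  |  p_2 = 0.359272
  3  |  dp/dt·Δt = -0.022311  |  p_3 = 0.336960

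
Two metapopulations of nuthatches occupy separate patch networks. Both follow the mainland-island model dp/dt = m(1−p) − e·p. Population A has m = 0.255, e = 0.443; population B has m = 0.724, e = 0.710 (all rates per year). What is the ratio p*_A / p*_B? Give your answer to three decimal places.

A: p*_A = m/(m+e) = 0.255/0.6980 = 0.3653.
B: p*_B = 0.724/1.4340 = 0.5049.
p*_A / p*_B = 0.3653/0.5049 = 0.7236.

0.724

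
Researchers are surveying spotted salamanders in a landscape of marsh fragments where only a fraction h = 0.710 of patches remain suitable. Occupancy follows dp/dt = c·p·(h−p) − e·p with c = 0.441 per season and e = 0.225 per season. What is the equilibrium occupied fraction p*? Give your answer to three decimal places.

0.200

Setting dp/dt = 0 and dividing by p* gives c·(h−p*) = e.
So p* = h − e/c = 0.710 − 0.225/0.441 = 0.710 − 0.5102 = 0.1998.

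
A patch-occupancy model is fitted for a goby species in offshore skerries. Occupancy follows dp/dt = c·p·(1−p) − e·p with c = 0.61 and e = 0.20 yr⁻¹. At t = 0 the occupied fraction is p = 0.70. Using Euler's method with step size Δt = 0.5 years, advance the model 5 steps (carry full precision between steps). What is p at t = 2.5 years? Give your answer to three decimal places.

0.681

Update rule: p ← p + [c·p·(1−p) − e·p]·Δt with Δt = 0.5.
  1  |  dp/dt·Δt = -0.005950  |  p_1 = 0.694050
  2  |  dp/dt·Δt = -0.004640  |  p_2 = 0.689410
  3  |  dp/dt·Δt = -0.003633  |  p_3 = 0.685777
  4  |  dp/dt·Δt = -0.002854  |  p_4 = 0.682923
  5  |  dp/dt·Δt = -0.002248  |  p_5 = 0.680675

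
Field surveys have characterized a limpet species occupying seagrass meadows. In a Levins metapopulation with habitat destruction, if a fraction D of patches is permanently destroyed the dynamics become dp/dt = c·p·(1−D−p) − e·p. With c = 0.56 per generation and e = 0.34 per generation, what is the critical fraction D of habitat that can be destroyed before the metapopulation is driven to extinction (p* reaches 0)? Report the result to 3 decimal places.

The nontrivial equilibrium is p* = (1−D) − e/c; extinction occurs when this hits zero.
So D_crit = 1 − e/c = 1 − 0.34/0.56 = 1 − 0.6071 = 0.3929.
This equals the undisturbed p*, a classic result of Lande's extension.

0.393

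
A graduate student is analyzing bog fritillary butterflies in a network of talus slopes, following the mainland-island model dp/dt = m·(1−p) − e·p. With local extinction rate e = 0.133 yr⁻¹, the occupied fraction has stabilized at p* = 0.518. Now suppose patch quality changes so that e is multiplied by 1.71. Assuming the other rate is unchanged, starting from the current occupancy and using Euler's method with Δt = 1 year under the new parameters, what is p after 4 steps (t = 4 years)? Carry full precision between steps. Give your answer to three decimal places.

0.407

Balance m(1−p*) = e·p* gives m = e·p*/(1−p*) = 0.133×0.51800/0.48200 = 0.14293.
Starting from p₀ = 0.51800; update p ← p + (dp/dt)·Δt with the new parameters.
  1  |  dp/dt·Δt = -0.048915  |  p_1 = 0.469085
  2  |  dp/dt·Δt = -0.030799  |  p_2 = 0.438287
  3  |  dp/dt·Δt = -0.019392  |  p_3 = 0.418895
  4  |  dp/dt·Δt = -0.012210  |  p_4 = 0.406685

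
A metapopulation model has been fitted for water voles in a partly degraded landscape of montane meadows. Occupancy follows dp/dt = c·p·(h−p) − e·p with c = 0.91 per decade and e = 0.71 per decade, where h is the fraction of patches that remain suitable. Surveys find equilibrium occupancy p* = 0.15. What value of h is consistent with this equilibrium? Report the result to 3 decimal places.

0.930

At equilibrium c(h−p*) = e, so h = p* + e/c.
h = 0.15 + 0.71/0.91 = 0.15 + 0.7802 = 0.9302.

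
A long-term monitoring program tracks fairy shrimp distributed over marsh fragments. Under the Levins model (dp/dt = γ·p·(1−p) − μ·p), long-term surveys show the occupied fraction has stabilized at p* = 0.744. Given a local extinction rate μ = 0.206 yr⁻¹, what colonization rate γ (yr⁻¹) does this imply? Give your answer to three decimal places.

At equilibrium γ(1−p*) = μ, so γ = μ/(1−p*).
γ = 0.206/(1 − 0.744) = 0.206/0.2560 = 0.8047.

0.805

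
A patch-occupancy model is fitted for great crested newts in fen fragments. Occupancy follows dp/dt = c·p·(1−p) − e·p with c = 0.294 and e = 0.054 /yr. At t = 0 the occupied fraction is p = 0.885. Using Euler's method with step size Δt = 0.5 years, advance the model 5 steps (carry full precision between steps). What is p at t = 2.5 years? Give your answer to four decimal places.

Update rule: p ← p + [c·p·(1−p) − e·p]·Δt with Δt = 0.5.
  1  |  dp/dt·Δt = -0.008934  |  p_1 = 0.876066
  2  |  dp/dt·Δt = -0.007693  |  p_2 = 0.868373
  3  |  dp/dt·Δt = -0.006644  |  p_3 = 0.861729
  4  |  dp/dt·Δt = -0.005751  |  p_4 = 0.855978
  5  |  dp/dt·Δt = -0.004989  |  p_5 = 0.850988

0.8510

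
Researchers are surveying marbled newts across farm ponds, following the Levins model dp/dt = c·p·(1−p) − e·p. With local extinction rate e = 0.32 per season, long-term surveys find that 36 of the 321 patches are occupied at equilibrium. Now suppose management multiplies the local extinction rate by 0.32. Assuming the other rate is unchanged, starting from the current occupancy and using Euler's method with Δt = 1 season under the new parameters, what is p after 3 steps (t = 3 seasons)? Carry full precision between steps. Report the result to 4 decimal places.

0.1978

Observed p* = 36/321 = 0.11215.
Balance c(1−p*) = e gives c = e/(1 − 0.11215) = 0.32/0.88785 = 0.36042.
Starting from p₀ = 0.11215; update p ← p + (dp/dt)·Δt with the new parameters.
p: 0.11215 → 0.13655  (Δp = +0.02440)
p: 0.13655 → 0.16507  (Δp = +0.02851)
p: 0.16507 → 0.19784  (Δp = +0.03277)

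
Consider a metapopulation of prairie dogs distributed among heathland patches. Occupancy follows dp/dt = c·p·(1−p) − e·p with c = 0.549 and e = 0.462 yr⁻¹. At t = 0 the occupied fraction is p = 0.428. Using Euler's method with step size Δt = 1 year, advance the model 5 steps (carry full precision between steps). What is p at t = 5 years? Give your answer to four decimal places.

0.2552

Update rule: p ← p + [c·p·(1−p) − e·p]·Δt with Δt = 1.
step 1: Δp = -0.06333, p = 0.36467
step 2: Δp = -0.04128, p = 0.32339
step 3: Δp = -0.02928, p = 0.29411
step 4: Δp = -0.02190, p = 0.27221
step 5: Δp = -0.01700, p = 0.25521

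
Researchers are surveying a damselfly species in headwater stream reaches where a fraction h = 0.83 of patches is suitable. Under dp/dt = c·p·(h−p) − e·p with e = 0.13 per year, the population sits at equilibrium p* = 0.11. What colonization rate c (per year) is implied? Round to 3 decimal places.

0.181

At equilibrium c(h−p*) = e, so c = e/(h−p*).
c = 0.13/(0.83 − 0.11) = 0.13/0.7200 = 0.1806.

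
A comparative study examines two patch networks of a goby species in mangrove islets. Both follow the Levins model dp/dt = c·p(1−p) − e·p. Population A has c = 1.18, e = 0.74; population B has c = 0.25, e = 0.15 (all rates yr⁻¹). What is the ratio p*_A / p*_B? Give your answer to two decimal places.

A: p*_A = 1 − 0.74/1.18 = 0.3729.
B: p*_B = 1 − 0.15/0.25 = 0.4000.
p*_A / p*_B = 0.3729/0.4000 = 0.9322.

0.93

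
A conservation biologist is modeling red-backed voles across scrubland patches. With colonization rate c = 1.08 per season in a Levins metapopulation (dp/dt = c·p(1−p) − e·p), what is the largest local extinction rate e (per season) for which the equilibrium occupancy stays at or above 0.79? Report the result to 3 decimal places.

1 − e/c ≥ 0.79 ⇒ e ≤ c(1 − 0.79) = 1.08 × 0.2100.
e_max = 0.2268.

0.227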